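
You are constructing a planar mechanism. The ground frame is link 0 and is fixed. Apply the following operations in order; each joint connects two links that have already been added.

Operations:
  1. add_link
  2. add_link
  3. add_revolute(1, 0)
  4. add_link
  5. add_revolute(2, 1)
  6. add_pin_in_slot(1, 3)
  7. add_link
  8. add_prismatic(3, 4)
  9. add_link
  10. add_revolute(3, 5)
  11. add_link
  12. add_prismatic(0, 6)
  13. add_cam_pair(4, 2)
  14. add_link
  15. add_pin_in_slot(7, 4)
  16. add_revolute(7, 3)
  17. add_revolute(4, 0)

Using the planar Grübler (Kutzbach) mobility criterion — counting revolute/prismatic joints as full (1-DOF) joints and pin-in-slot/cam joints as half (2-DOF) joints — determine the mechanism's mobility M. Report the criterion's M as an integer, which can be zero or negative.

ground; <1,0,0>
#1 <2,0,0>
#2 <3,0,0>
R:1↔0 J1 <3,1,0>
#3 <4,1,0>
R:2↔1 J1 <4,2,0>
PS:1↔3 J2 <4,2,1>
#4 <5,2,1>
P:3↔4 J1 <5,3,1>
#5 <6,3,1>
R:3↔5 J1 <6,4,1>
#6 <7,4,1>
P:0↔6 J1 <7,5,1>
C:4↔2 J2 <7,5,2>
#7 <8,5,2>
PS:7↔4 J2 <8,5,3>
R:7↔3 J1 <8,6,3>
R:4↔0 J1 <8,7,3>
3×7 − 2×7 − 1×3 = 4

M = 4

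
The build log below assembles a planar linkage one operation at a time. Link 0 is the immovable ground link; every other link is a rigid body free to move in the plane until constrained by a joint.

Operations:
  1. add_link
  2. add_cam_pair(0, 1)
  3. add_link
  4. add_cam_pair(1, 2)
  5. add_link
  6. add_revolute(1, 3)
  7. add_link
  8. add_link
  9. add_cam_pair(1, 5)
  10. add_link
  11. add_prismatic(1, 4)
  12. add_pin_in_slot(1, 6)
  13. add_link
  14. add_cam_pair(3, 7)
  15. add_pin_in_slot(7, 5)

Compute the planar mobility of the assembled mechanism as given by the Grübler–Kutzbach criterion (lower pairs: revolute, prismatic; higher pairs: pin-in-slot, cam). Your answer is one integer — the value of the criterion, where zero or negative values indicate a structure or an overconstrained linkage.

M = 11

link 0 = ground. State L|J1|J2 = 1|0|0
+link1  2|0|0
C(0,1) f=2→J2  2|0|1
+link2  3|0|1
C(1,2) f=2→J2  3|0|2
+link3  4|0|2
R(1,3) f=1→J1  4|1|2
+link4  5|1|2
+link5  6|1|2
C(1,5) f=2→J2  6|1|3
+link6  7|1|3
P(1,4) f=1→J1  7|2|3
PS(1,6) f=2→J2  7|2|4
+link7  8|2|4
C(3,7) f=2→J2  8|2|5
PS(7,5) f=2→J2  8|2|6
M = 3(8−1)−2·2−6 = 21−4−6 = 11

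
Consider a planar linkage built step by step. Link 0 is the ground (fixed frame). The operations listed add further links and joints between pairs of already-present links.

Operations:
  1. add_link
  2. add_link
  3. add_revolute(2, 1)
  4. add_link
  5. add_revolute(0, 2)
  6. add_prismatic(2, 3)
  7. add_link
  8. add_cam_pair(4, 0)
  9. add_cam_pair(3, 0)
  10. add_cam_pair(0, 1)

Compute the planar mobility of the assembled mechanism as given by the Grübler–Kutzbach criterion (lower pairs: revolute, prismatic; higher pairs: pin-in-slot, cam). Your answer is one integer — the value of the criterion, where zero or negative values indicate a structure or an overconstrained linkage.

[1;0;0] (link 0 is ground)
L+ [2;0;0]
L+ [3;0;0]
R(2,1)∈J1 [3;1;0]
L+ [4;1;0]
R(0,2)∈J1 [4;2;0]
P(2,3)∈J1 [4;3;0]
L+ [5;3;0]
C(4,0)∈J2 [5;3;1]
C(3,0)∈J2 [5;3;2]
C(0,1)∈J2 [5;3;3]
mobility = 12 − 6 − 3 = 3

M = 3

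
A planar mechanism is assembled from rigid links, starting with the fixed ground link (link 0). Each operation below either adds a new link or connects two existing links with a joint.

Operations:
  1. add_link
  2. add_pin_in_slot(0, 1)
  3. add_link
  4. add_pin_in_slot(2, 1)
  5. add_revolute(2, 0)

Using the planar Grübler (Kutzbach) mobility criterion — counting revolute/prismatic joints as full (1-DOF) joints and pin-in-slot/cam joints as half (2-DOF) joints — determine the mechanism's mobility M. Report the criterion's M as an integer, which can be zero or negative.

(L,J1,J2)=(1,0,0); link0 fixed
link1: (2,0,0)
PS 0-1 [J2]: (2,0,1)
link2: (3,0,1)
PS 2-1 [J2]: (3,0,2)
R 2-0 [J1]: (3,1,2)
Grübler: 3·2 − 2·1 − 2 = 2

M = 2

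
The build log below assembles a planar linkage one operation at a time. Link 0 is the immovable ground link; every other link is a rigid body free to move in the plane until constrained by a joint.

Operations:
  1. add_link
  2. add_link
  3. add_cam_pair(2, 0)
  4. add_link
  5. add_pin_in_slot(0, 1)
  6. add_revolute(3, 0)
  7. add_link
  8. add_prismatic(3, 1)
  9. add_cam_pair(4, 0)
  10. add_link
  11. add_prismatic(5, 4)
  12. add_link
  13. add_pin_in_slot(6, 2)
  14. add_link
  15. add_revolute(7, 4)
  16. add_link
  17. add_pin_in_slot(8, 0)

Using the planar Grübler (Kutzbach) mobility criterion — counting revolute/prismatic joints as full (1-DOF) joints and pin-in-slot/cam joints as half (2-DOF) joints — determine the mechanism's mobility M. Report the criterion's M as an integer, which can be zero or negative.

M = 11

ground; <1,0,0>
#1 <2,0,0>
#2 <3,0,0>
C:2↔0 J2 <3,0,1>
#3 <4,0,1>
PS:0↔1 J2 <4,0,2>
R:3↔0 J1 <4,1,2>
#4 <5,1,2>
P:3↔1 J1 <5,2,2>
C:4↔0 J2 <5,2,3>
#5 <6,2,3>
P:5↔4 J1 <6,3,3>
#6 <7,3,3>
PS:6↔2 J2 <7,3,4>
#7 <8,3,4>
R:7↔4 J1 <8,4,4>
#8 <9,4,4>
PS:8↔0 J2 <9,4,5>
3×8 − 2×4 − 1×5 = 11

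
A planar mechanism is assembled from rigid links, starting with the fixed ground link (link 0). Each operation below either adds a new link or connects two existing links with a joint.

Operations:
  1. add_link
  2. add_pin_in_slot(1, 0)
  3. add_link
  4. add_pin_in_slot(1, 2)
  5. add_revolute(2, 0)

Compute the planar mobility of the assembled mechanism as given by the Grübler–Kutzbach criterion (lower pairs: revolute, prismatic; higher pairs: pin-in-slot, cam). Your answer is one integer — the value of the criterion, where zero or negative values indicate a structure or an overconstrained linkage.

link 0 = ground. State L|J1|J2 = 1|0|0
+link1  2|0|0
PS(1,0) f=2→J2  2|0|1
+link2  3|0|1
PS(1,2) f=2→J2  3|0|2
R(2,0) f=1→J1  3|1|2
M = 3(3−1)−2·1−2 = 6−2−2 = 2

M = 2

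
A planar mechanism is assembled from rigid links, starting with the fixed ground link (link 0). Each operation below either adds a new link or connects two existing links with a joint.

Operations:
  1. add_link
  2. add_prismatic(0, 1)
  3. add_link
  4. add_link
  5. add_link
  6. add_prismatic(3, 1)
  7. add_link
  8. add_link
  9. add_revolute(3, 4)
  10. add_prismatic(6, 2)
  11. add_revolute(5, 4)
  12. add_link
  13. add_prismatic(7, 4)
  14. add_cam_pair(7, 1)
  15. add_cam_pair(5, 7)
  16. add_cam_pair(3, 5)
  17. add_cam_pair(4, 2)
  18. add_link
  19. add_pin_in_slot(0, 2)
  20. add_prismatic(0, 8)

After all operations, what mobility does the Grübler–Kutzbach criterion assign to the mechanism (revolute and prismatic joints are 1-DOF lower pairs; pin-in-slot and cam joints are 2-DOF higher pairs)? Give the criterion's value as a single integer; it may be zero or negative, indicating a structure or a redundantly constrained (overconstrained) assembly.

M = 5

L=1 J1=0 J2=0
add link → L=2 J1=0 J2=0
P@0,1 dof=1 J1 → L=2 J1=1 J2=0
add link → L=3 J1=1 J2=0
add link → L=4 J1=1 J2=0
add link → L=5 J1=1 J2=0
P@3,1 dof=1 J1 → L=5 J1=2 J2=0
add link → L=6 J1=2 J2=0
add link → L=7 J1=2 J2=0
R@3,4 dof=1 J1 → L=7 J1=3 J2=0
P@6,2 dof=1 J1 → L=7 J1=4 J2=0
R@5,4 dof=1 J1 → L=7 J1=5 J2=0
add link → L=8 J1=5 J2=0
P@7,4 dof=1 J1 → L=8 J1=6 J2=0
C@7,1 dof=2 J2 → L=8 J1=6 J2=1
C@5,7 dof=2 J2 → L=8 J1=6 J2=2
C@3,5 dof=2 J2 → L=8 J1=6 J2=3
C@4,2 dof=2 J2 → L=8 J1=6 J2=4
add link → L=9 J1=6 J2=4
PS@0,2 dof=2 J2 → L=9 J1=6 J2=5
P@0,8 dof=1 J1 → L=9 J1=7 J2=5
M=3(L−1)−2J1−J2=3·8−2·7−5=5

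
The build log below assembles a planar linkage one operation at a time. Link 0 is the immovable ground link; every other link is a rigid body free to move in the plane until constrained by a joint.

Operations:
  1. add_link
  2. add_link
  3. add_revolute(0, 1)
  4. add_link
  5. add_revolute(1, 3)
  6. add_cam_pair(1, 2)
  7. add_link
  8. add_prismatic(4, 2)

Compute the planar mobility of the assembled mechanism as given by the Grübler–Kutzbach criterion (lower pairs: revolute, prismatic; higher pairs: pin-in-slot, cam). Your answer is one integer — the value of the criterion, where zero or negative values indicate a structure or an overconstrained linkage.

M = 5

ground; <1,0,0>
#1 <2,0,0>
#2 <3,0,0>
R:0↔1 J1 <3,1,0>
#3 <4,1,0>
R:1↔3 J1 <4,2,0>
C:1↔2 J2 <4,2,1>
#4 <5,2,1>
P:4↔2 J1 <5,3,1>
3×4 − 2×3 − 1×1 = 5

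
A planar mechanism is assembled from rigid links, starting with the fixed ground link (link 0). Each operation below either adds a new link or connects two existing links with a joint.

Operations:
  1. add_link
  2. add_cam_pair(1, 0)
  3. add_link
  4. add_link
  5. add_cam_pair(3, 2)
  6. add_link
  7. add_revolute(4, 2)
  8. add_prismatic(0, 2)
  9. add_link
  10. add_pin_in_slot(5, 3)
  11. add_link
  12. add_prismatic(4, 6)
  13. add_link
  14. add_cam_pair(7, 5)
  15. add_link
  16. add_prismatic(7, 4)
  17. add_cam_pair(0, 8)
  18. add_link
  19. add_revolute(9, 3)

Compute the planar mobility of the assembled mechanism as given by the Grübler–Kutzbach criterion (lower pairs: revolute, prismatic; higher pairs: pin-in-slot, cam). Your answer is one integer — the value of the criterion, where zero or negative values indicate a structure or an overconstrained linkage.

M = 12

(L,J1,J2)=(1,0,0); link0 fixed
link1: (2,0,0)
C 1-0 [J2]: (2,0,1)
link2: (3,0,1)
link3: (4,0,1)
C 3-2 [J2]: (4,0,2)
link4: (5,0,2)
R 4-2 [J1]: (5,1,2)
P 0-2 [J1]: (5,2,2)
link5: (6,2,2)
PS 5-3 [J2]: (6,2,3)
link6: (7,2,3)
P 4-6 [J1]: (7,3,3)
link7: (8,3,3)
C 7-5 [J2]: (8,3,4)
link8: (9,3,4)
P 7-4 [J1]: (9,4,4)
C 0-8 [J2]: (9,4,5)
link9: (10,4,5)
R 9-3 [J1]: (10,5,5)
Grübler: 3·9 − 2·5 − 5 = 12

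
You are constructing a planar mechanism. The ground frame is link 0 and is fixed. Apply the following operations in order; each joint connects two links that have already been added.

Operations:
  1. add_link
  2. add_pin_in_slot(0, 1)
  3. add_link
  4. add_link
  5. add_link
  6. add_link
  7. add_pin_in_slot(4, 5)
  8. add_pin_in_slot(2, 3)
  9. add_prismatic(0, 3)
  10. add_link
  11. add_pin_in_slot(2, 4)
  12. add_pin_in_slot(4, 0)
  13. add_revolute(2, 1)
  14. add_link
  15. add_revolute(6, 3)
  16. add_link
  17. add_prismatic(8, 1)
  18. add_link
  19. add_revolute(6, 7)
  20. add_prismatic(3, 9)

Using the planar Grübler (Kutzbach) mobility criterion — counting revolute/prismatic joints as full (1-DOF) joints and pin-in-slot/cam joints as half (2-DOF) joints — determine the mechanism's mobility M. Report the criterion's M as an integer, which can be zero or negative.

L=1 J1=0 J2=0
add link → L=2 J1=0 J2=0
PS@0,1 dof=2 J2 → L=2 J1=0 J2=1
add link → L=3 J1=0 J2=1
add link → L=4 J1=0 J2=1
add link → L=5 J1=0 J2=1
add link → L=6 J1=0 J2=1
PS@4,5 dof=2 J2 → L=6 J1=0 J2=2
PS@2,3 dof=2 J2 → L=6 J1=0 J2=3
P@0,3 dof=1 J1 → L=6 J1=1 J2=3
add link → L=7 J1=1 J2=3
PS@2,4 dof=2 J2 → L=7 J1=1 J2=4
PS@4,0 dof=2 J2 → L=7 J1=1 J2=5
R@2,1 dof=1 J1 → L=7 J1=2 J2=5
add link → L=8 J1=2 J2=5
R@6,3 dof=1 J1 → L=8 J1=3 J2=5
add link → L=9 J1=3 J2=5
P@8,1 dof=1 J1 → L=9 J1=4 J2=5
add link → L=10 J1=4 J2=5
R@6,7 dof=1 J1 → L=10 J1=5 J2=5
P@3,9 dof=1 J1 → L=10 J1=6 J2=5
M=3(L−1)−2J1−J2=3·9−2·6−5=10

M = 10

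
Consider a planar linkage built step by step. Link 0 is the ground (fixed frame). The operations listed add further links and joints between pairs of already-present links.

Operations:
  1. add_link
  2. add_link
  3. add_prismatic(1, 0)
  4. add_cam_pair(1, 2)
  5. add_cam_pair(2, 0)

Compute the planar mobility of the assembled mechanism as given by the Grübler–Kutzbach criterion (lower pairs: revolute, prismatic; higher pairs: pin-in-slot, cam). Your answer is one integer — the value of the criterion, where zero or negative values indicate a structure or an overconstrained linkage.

M = 2

ground; <1,0,0>
#1 <2,0,0>
#2 <3,0,0>
P:1↔0 J1 <3,1,0>
C:1↔2 J2 <3,1,1>
C:2↔0 J2 <3,1,2>
3×2 − 2×1 − 1×2 = 2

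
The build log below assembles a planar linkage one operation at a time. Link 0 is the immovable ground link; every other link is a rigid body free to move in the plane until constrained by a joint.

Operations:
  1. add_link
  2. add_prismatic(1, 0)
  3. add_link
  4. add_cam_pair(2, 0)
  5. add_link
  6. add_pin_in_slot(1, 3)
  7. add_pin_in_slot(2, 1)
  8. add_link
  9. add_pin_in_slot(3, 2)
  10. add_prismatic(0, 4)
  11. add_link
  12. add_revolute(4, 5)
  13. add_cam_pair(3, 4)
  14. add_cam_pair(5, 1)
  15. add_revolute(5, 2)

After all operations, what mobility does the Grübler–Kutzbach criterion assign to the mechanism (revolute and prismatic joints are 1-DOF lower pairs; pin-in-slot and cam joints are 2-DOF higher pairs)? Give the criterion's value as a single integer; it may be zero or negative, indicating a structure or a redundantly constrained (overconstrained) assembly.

L=1 J1=0 J2=0
add link → L=2 J1=0 J2=0
P@1,0 dof=1 J1 → L=2 J1=1 J2=0
add link → L=3 J1=1 J2=0
C@2,0 dof=2 J2 → L=3 J1=1 J2=1
add link → L=4 J1=1 J2=1
PS@1,3 dof=2 J2 → L=4 J1=1 J2=2
PS@2,1 dof=2 J2 → L=4 J1=1 J2=3
add link → L=5 J1=1 J2=3
PS@3,2 dof=2 J2 → L=5 J1=1 J2=4
P@0,4 dof=1 J1 → L=5 J1=2 J2=4
add link → L=6 J1=2 J2=4
R@4,5 dof=1 J1 → L=6 J1=3 J2=4
C@3,4 dof=2 J2 → L=6 J1=3 J2=5
C@5,1 dof=2 J2 → L=6 J1=3 J2=6
R@5,2 dof=1 J1 → L=6 J1=4 J2=6
M=3(L−1)−2J1−J2=3·5−2·4−6=1

M = 1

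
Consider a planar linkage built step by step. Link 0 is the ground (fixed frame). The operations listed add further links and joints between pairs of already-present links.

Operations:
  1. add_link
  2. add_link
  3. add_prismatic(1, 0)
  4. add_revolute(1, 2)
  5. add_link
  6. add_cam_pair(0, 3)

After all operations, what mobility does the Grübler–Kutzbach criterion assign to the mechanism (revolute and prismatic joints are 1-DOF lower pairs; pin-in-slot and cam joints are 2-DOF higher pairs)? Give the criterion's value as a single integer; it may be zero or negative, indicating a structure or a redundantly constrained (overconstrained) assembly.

M = 4

[1;0;0] (link 0 is ground)
L+ [2;0;0]
L+ [3;0;0]
P(1,0)∈J1 [3;1;0]
R(1,2)∈J1 [3;2;0]
L+ [4;2;0]
C(0,3)∈J2 [4;2;1]
mobility = 9 − 4 − 1 = 4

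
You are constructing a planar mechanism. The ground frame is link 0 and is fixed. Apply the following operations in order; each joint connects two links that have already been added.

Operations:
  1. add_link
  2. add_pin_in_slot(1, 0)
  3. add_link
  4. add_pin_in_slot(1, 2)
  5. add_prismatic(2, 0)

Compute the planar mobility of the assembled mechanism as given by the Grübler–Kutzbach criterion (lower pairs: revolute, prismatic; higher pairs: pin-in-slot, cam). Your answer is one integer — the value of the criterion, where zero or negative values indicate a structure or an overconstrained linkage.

M = 2

L=1 J1=0 J2=0
add link → L=2 J1=0 J2=0
PS@1,0 dof=2 J2 → L=2 J1=0 J2=1
add link → L=3 J1=0 J2=1
PS@1,2 dof=2 J2 → L=3 J1=0 J2=2
P@2,0 dof=1 J1 → L=3 J1=1 J2=2
M=3(L−1)−2J1−J2=3·2−2·1−2=2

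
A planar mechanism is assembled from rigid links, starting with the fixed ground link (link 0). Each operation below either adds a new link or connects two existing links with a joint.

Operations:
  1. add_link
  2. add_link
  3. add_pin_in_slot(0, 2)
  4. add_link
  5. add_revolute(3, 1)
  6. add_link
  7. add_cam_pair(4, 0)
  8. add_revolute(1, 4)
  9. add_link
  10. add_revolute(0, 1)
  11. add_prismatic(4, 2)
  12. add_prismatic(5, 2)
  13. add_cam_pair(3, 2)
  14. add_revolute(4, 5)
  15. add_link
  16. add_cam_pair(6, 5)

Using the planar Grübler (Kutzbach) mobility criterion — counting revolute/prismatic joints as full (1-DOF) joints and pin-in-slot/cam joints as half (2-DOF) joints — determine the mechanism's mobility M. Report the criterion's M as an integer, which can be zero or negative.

[1;0;0] (link 0 is ground)
L+ [2;0;0]
L+ [3;0;0]
PS(0,2)∈J2 [3;0;1]
L+ [4;0;1]
R(3,1)∈J1 [4;1;1]
L+ [5;1;1]
C(4,0)∈J2 [5;1;2]
R(1,4)∈J1 [5;2;2]
L+ [6;2;2]
R(0,1)∈J1 [6;3;2]
P(4,2)∈J1 [6;4;2]
P(5,2)∈J1 [6;5;2]
C(3,2)∈J2 [6;5;3]
R(4,5)∈J1 [6;6;3]
L+ [7;6;3]
C(6,5)∈J2 [7;6;4]
mobility = 18 − 12 − 4 = 2

M = 2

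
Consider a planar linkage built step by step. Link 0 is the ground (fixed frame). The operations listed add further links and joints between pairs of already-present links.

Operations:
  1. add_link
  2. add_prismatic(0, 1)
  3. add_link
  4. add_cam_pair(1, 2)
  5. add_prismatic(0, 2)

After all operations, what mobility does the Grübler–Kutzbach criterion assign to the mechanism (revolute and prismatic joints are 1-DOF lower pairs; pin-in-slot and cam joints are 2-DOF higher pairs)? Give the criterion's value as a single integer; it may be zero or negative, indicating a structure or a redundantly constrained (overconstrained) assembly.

link 0 = ground. State L|J1|J2 = 1|0|0
+link1  2|0|0
P(0,1) f=1→J1  2|1|0
+link2  3|1|0
C(1,2) f=2→J2  3|1|1
P(0,2) f=1→J1  3|2|1
M = 3(3−1)−2·2−1 = 6−4−1 = 1

M = 1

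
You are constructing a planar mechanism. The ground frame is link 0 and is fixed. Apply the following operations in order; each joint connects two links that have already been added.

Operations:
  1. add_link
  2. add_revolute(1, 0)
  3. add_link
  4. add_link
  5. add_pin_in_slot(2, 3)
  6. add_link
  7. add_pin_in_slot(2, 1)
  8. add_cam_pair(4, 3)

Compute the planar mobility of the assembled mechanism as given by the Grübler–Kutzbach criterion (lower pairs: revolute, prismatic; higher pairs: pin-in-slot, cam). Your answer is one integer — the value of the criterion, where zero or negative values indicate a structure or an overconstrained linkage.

(L,J1,J2)=(1,0,0); link0 fixed
link1: (2,0,0)
R 1-0 [J1]: (2,1,0)
link2: (3,1,0)
link3: (4,1,0)
PS 2-3 [J2]: (4,1,1)
link4: (5,1,1)
PS 2-1 [J2]: (5,1,2)
C 4-3 [J2]: (5,1,3)
Grübler: 3·4 − 2·1 − 3 = 7

M = 7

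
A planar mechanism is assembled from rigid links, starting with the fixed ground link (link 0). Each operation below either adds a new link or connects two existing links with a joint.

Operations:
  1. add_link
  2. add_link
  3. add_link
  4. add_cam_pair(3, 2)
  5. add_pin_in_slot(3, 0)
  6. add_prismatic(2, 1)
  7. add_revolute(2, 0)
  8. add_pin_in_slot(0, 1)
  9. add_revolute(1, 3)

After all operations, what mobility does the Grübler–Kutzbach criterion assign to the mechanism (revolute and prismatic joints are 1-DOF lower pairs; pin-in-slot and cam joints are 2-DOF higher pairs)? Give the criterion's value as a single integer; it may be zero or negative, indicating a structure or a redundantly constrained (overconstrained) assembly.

(L,J1,J2)=(1,0,0); link0 fixed
link1: (2,0,0)
link2: (3,0,0)
link3: (4,0,0)
C 3-2 [J2]: (4,0,1)
PS 3-0 [J2]: (4,0,2)
P 2-1 [J1]: (4,1,2)
R 2-0 [J1]: (4,2,2)
PS 0-1 [J2]: (4,2,3)
R 1-3 [J1]: (4,3,3)
Grübler: 3·3 − 2·3 − 3 = 0

M = 0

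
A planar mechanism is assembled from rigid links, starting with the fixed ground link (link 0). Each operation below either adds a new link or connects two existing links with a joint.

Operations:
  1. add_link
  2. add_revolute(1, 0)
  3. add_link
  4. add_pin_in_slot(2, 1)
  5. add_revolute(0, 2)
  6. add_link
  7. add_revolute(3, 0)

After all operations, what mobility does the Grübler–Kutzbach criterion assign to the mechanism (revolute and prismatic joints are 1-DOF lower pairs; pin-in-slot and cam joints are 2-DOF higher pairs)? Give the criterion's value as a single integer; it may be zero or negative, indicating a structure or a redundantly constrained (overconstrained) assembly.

L=1 J1=0 J2=0
add link → L=2 J1=0 J2=0
R@1,0 dof=1 J1 → L=2 J1=1 J2=0
add link → L=3 J1=1 J2=0
PS@2,1 dof=2 J2 → L=3 J1=1 J2=1
R@0,2 dof=1 J1 → L=3 J1=2 J2=1
add link → L=4 J1=2 J2=1
R@3,0 dof=1 J1 → L=4 J1=3 J2=1
M=3(L−1)−2J1−J2=3·3−2·3−1=2

M = 2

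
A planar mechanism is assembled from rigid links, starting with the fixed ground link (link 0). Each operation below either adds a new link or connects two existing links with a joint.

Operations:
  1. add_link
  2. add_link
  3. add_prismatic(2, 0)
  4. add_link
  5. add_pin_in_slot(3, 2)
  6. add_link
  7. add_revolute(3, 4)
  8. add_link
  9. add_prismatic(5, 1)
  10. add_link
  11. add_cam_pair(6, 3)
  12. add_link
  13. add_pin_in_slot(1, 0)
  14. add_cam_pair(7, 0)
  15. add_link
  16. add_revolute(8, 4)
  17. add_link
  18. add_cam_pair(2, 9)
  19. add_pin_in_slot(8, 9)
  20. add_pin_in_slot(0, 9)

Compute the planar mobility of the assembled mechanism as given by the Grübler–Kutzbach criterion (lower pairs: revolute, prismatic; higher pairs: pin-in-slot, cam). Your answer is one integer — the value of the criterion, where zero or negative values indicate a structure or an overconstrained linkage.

L=1 J1=0 J2=0
add link → L=2 J1=0 J2=0
add link → L=3 J1=0 J2=0
P@2,0 dof=1 J1 → L=3 J1=1 J2=0
add link → L=4 J1=1 J2=0
PS@3,2 dof=2 J2 → L=4 J1=1 J2=1
add link → L=5 J1=1 J2=1
R@3,4 dof=1 J1 → L=5 J1=2 J2=1
add link → L=6 J1=2 J2=1
P@5,1 dof=1 J1 → L=6 J1=3 J2=1
add link → L=7 J1=3 J2=1
C@6,3 dof=2 J2 → L=7 J1=3 J2=2
add link → L=8 J1=3 J2=2
PS@1,0 dof=2 J2 → L=8 J1=3 J2=3
C@7,0 dof=2 J2 → L=8 J1=3 J2=4
add link → L=9 J1=3 J2=4
R@8,4 dof=1 J1 → L=9 J1=4 J2=4
add link → L=10 J1=4 J2=4
C@2,9 dof=2 J2 → L=10 J1=4 J2=5
PS@8,9 dof=2 J2 → L=10 J1=4 J2=6
PS@0,9 dof=2 J2 → L=10 J1=4 J2=7
M=3(L−1)−2J1−J2=3·9−2·4−7=12

M = 12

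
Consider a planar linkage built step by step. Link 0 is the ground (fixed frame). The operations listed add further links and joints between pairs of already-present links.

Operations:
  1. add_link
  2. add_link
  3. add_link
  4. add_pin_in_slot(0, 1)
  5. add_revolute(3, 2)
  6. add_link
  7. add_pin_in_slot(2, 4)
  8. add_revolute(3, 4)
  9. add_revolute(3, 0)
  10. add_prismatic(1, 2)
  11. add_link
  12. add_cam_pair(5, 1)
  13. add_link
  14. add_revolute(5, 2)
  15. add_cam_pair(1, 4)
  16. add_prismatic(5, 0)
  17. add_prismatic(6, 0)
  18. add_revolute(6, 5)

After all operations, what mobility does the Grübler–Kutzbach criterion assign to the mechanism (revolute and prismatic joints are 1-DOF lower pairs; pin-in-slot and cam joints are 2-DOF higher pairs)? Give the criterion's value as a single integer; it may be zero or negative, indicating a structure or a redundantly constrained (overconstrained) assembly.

M = -2

[1;0;0] (link 0 is ground)
L+ [2;0;0]
L+ [3;0;0]
L+ [4;0;0]
PS(0,1)∈J2 [4;0;1]
R(3,2)∈J1 [4;1;1]
L+ [5;1;1]
PS(2,4)∈J2 [5;1;2]
R(3,4)∈J1 [5;2;2]
R(3,0)∈J1 [5;3;2]
P(1,2)∈J1 [5;4;2]
L+ [6;4;2]
C(5,1)∈J2 [6;4;3]
L+ [7;4;3]
R(5,2)∈J1 [7;5;3]
C(1,4)∈J2 [7;5;4]
P(5,0)∈J1 [7;6;4]
P(6,0)∈J1 [7;7;4]
R(6,5)∈J1 [7;8;4]
mobility = 18 − 16 − 4 = -2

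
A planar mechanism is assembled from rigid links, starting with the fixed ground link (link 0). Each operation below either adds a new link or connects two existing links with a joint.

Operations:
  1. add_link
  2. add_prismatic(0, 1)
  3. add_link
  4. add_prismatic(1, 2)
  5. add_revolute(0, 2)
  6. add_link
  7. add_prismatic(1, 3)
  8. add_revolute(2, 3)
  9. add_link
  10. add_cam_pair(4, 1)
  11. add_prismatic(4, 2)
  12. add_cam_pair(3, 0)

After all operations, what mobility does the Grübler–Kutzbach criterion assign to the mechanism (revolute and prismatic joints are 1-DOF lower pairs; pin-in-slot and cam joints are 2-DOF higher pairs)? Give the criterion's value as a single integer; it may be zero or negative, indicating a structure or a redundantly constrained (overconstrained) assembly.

[1;0;0] (link 0 is ground)
L+ [2;0;0]
P(0,1)∈J1 [2;1;0]
L+ [3;1;0]
P(1,2)∈J1 [3;2;0]
R(0,2)∈J1 [3;3;0]
L+ [4;3;0]
P(1,3)∈J1 [4;4;0]
R(2,3)∈J1 [4;5;0]
L+ [5;5;0]
C(4,1)∈J2 [5;5;1]
P(4,2)∈J1 [5;6;1]
C(3,0)∈J2 [5;6;2]
mobility = 12 − 12 − 2 = -2

M = -2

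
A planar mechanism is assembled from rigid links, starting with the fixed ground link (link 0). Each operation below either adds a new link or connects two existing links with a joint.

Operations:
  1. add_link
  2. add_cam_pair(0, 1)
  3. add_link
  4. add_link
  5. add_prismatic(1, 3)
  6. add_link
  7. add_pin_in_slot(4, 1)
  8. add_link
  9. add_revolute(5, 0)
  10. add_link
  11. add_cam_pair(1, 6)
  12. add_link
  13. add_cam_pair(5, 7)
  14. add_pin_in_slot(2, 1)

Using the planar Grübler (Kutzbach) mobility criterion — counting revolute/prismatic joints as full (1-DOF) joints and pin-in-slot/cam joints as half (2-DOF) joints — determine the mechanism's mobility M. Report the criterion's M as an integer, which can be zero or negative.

L=1 J1=0 J2=0
add link → L=2 J1=0 J2=0
C@0,1 dof=2 J2 → L=2 J1=0 J2=1
add link → L=3 J1=0 J2=1
add link → L=4 J1=0 J2=1
P@1,3 dof=1 J1 → L=4 J1=1 J2=1
add link → L=5 J1=1 J2=1
PS@4,1 dof=2 J2 → L=5 J1=1 J2=2
add link → L=6 J1=1 J2=2
R@5,0 dof=1 J1 → L=6 J1=2 J2=2
add link → L=7 J1=2 J2=2
C@1,6 dof=2 J2 → L=7 J1=2 J2=3
add link → L=8 J1=2 J2=3
C@5,7 dof=2 J2 → L=8 J1=2 J2=4
PS@2,1 dof=2 J2 → L=8 J1=2 J2=5
M=3(L−1)−2J1−J2=3·7−2·2−5=12

M = 12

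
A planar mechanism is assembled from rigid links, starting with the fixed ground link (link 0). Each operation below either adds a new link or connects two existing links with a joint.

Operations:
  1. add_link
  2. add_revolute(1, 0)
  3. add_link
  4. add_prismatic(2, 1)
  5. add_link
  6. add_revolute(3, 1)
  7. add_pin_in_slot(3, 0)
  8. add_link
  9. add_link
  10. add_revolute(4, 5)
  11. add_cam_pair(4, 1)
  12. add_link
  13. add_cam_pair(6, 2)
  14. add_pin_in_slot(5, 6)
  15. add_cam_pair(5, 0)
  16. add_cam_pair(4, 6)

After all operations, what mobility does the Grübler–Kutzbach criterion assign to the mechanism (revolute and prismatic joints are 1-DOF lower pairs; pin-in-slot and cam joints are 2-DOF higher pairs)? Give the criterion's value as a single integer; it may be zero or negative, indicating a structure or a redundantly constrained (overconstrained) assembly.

M = 4

L=1 J1=0 J2=0
add link → L=2 J1=0 J2=0
R@1,0 dof=1 J1 → L=2 J1=1 J2=0
add link → L=3 J1=1 J2=0
P@2,1 dof=1 J1 → L=3 J1=2 J2=0
add link → L=4 J1=2 J2=0
R@3,1 dof=1 J1 → L=4 J1=3 J2=0
PS@3,0 dof=2 J2 → L=4 J1=3 J2=1
add link → L=5 J1=3 J2=1
add link → L=6 J1=3 J2=1
R@4,5 dof=1 J1 → L=6 J1=4 J2=1
C@4,1 dof=2 J2 → L=6 J1=4 J2=2
add link → L=7 J1=4 J2=2
C@6,2 dof=2 J2 → L=7 J1=4 J2=3
PS@5,6 dof=2 J2 → L=7 J1=4 J2=4
C@5,0 dof=2 J2 → L=7 J1=4 J2=5
C@4,6 dof=2 J2 → L=7 J1=4 J2=6
M=3(L−1)−2J1−J2=3·6−2·4−6=4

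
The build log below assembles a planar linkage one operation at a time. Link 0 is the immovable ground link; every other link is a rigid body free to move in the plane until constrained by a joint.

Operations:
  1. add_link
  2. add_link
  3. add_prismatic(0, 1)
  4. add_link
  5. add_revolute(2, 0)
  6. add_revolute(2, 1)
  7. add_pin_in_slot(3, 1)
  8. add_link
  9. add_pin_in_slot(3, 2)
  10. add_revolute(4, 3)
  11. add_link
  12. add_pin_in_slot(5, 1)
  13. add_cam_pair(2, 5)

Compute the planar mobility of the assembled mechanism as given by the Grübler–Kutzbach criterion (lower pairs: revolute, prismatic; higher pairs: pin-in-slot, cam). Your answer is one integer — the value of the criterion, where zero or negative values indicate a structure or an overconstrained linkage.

(L,J1,J2)=(1,0,0); link0 fixed
link1: (2,0,0)
link2: (3,0,0)
P 0-1 [J1]: (3,1,0)
link3: (4,1,0)
R 2-0 [J1]: (4,2,0)
R 2-1 [J1]: (4,3,0)
PS 3-1 [J2]: (4,3,1)
link4: (5,3,1)
PS 3-2 [J2]: (5,3,2)
R 4-3 [J1]: (5,4,2)
link5: (6,4,2)
PS 5-1 [J2]: (6,4,3)
C 2-5 [J2]: (6,4,4)
Grübler: 3·5 − 2·4 − 4 = 3

M = 3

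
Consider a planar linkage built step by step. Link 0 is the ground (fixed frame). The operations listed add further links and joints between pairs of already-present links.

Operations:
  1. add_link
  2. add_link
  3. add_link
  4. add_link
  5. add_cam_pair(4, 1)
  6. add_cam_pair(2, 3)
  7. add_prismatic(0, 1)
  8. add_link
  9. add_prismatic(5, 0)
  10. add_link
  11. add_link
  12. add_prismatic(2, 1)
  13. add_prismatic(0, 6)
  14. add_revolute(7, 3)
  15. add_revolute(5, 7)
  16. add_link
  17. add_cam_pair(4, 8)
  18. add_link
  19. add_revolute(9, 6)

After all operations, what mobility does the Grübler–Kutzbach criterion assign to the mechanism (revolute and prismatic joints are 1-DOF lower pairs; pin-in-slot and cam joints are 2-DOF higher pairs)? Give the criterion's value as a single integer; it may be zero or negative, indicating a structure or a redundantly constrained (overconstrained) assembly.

M = 10

ground; <1,0,0>
#1 <2,0,0>
#2 <3,0,0>
#3 <4,0,0>
#4 <5,0,0>
C:4↔1 J2 <5,0,1>
C:2↔3 J2 <5,0,2>
P:0↔1 J1 <5,1,2>
#5 <6,1,2>
P:5↔0 J1 <6,2,2>
#6 <7,2,2>
#7 <8,2,2>
P:2↔1 J1 <8,3,2>
P:0↔6 J1 <8,4,2>
R:7↔3 J1 <8,5,2>
R:5↔7 J1 <8,6,2>
#8 <9,6,2>
C:4↔8 J2 <9,6,3>
#9 <10,6,3>
R:9↔6 J1 <10,7,3>
3×9 − 2×7 − 1×3 = 10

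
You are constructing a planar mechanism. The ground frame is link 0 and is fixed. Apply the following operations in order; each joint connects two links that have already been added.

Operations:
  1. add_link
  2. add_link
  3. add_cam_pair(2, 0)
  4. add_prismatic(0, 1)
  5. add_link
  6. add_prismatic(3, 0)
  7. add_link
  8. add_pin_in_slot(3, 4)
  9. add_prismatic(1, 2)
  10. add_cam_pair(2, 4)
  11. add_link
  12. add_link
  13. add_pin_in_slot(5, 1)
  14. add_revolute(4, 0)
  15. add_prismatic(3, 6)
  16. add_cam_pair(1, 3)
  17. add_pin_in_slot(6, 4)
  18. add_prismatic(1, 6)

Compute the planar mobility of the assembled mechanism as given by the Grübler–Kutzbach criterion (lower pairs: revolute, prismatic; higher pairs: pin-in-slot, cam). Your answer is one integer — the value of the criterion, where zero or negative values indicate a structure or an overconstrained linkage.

M = 0

link 0 = ground. State L|J1|J2 = 1|0|0
+link1  2|0|0
+link2  3|0|0
C(2,0) f=2→J2  3|0|1
P(0,1) f=1→J1  3|1|1
+link3  4|1|1
P(3,0) f=1→J1  4|2|1
+link4  5|2|1
PS(3,4) f=2→J2  5|2|2
P(1,2) f=1→J1  5|3|2
C(2,4) f=2→J2  5|3|3
+link5  6|3|3
+link6  7|3|3
PS(5,1) f=2→J2  7|3|4
R(4,0) f=1→J1  7|4|4
P(3,6) f=1→J1  7|5|4
C(1,3) f=2→J2  7|5|5
PS(6,4) f=2→J2  7|5|6
P(1,6) f=1→J1  7|6|6
M = 3(7−1)−2·6−6 = 18−12−6 = 0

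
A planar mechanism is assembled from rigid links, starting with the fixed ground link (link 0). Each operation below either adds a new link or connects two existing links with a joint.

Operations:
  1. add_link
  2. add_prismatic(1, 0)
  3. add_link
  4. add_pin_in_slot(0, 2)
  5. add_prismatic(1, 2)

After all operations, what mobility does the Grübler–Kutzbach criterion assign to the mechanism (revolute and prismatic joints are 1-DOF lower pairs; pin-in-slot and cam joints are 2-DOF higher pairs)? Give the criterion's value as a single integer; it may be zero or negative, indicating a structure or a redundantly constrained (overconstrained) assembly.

[1;0;0] (link 0 is ground)
L+ [2;0;0]
P(1,0)∈J1 [2;1;0]
L+ [3;1;0]
PS(0,2)∈J2 [3;1;1]
P(1,2)∈J1 [3;2;1]
mobility = 6 − 4 − 1 = 1

M = 1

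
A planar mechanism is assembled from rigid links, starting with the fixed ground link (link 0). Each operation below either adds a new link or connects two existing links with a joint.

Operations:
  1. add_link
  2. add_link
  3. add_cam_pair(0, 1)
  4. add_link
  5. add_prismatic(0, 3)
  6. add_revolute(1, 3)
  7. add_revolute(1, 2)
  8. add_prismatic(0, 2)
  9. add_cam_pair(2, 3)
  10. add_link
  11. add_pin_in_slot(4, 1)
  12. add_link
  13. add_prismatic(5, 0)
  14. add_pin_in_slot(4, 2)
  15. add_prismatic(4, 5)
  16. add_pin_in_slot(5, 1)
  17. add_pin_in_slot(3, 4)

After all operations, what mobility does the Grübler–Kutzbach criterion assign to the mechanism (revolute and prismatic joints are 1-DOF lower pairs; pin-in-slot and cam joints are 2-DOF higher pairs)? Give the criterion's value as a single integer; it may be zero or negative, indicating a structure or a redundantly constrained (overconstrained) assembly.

M = -3

(L,J1,J2)=(1,0,0); link0 fixed
link1: (2,0,0)
link2: (3,0,0)
C 0-1 [J2]: (3,0,1)
link3: (4,0,1)
P 0-3 [J1]: (4,1,1)
R 1-3 [J1]: (4,2,1)
R 1-2 [J1]: (4,3,1)
P 0-2 [J1]: (4,4,1)
C 2-3 [J2]: (4,4,2)
link4: (5,4,2)
PS 4-1 [J2]: (5,4,3)
link5: (6,4,3)
P 5-0 [J1]: (6,5,3)
PS 4-2 [J2]: (6,5,4)
P 4-5 [J1]: (6,6,4)
PS 5-1 [J2]: (6,6,5)
PS 3-4 [J2]: (6,6,6)
Grübler: 3·5 − 2·6 − 6 = -3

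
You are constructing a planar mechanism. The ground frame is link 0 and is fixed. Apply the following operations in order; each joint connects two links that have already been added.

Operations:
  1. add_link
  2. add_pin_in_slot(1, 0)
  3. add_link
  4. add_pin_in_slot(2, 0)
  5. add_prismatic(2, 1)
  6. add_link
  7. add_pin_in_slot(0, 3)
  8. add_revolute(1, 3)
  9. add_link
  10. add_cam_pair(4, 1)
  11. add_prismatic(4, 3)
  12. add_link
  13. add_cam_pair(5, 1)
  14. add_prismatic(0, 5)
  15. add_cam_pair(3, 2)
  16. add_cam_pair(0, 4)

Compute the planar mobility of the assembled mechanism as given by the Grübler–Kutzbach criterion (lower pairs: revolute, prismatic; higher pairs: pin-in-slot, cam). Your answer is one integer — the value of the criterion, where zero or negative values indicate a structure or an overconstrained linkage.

ground; <1,0,0>
#1 <2,0,0>
PS:1↔0 J2 <2,0,1>
#2 <3,0,1>
PS:2↔0 J2 <3,0,2>
P:2↔1 J1 <3,1,2>
#3 <4,1,2>
PS:0↔3 J2 <4,1,3>
R:1↔3 J1 <4,2,3>
#4 <5,2,3>
C:4↔1 J2 <5,2,4>
P:4↔3 J1 <5,3,4>
#5 <6,3,4>
C:5↔1 J2 <6,3,5>
P:0↔5 J1 <6,4,5>
C:3↔2 J2 <6,4,6>
C:0↔4 J2 <6,4,7>
3×5 − 2×4 − 1×7 = 0

M = 0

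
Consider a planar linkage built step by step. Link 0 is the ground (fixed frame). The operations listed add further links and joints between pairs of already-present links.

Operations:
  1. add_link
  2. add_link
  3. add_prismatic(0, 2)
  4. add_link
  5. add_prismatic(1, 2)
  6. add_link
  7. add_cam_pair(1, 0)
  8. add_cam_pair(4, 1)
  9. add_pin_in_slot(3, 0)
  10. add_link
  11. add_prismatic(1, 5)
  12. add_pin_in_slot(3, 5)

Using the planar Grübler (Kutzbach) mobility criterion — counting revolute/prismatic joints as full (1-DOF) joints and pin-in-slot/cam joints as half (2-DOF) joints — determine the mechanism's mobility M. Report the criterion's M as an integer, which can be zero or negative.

L=1 J1=0 J2=0
add link → L=2 J1=0 J2=0
add link → L=3 J1=0 J2=0
P@0,2 dof=1 J1 → L=3 J1=1 J2=0
add link → L=4 J1=1 J2=0
P@1,2 dof=1 J1 → L=4 J1=2 J2=0
add link → L=5 J1=2 J2=0
C@1,0 dof=2 J2 → L=5 J1=2 J2=1
C@4,1 dof=2 J2 → L=5 J1=2 J2=2
PS@3,0 dof=2 J2 → L=5 J1=2 J2=3
add link → L=6 J1=2 J2=3
P@1,5 dof=1 J1 → L=6 J1=3 J2=3
PS@3,5 dof=2 J2 → L=6 J1=3 J2=4
M=3(L−1)−2J1−J2=3·5−2·3−4=5

M = 5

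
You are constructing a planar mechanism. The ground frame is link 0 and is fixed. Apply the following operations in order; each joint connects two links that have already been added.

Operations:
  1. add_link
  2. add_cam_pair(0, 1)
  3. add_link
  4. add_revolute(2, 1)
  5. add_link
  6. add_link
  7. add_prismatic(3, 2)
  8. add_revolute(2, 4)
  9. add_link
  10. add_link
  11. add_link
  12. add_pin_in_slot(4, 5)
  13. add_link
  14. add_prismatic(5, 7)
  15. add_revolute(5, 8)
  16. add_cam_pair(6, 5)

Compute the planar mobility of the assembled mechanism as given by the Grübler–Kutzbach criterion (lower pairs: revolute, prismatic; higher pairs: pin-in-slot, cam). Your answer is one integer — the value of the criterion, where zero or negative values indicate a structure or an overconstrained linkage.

ground; <1,0,0>
#1 <2,0,0>
C:0↔1 J2 <2,0,1>
#2 <3,0,1>
R:2↔1 J1 <3,1,1>
#3 <4,1,1>
#4 <5,1,1>
P:3↔2 J1 <5,2,1>
R:2↔4 J1 <5,3,1>
#5 <6,3,1>
#6 <7,3,1>
#7 <8,3,1>
PS:4↔5 J2 <8,3,2>
#8 <9,3,2>
P:5↔7 J1 <9,4,2>
R:5↔8 J1 <9,5,2>
C:6↔5 J2 <9,5,3>
3×8 − 2×5 − 1×3 = 11

M = 11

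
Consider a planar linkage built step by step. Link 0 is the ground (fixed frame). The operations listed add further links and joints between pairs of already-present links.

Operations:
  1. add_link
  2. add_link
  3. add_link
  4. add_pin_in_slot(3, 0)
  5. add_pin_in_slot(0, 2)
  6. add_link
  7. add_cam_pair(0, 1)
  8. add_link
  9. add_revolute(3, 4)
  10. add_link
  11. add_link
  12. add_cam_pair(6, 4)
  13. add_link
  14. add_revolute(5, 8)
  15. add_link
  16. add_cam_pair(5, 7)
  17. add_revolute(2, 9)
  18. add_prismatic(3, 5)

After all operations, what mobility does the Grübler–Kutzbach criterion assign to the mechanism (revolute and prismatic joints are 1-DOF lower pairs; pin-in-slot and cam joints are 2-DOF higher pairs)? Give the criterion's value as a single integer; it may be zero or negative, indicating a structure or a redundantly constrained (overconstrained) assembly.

link 0 = ground. State L|J1|J2 = 1|0|0
+link1  2|0|0
+link2  3|0|0
+link3  4|0|0
PS(3,0) f=2→J2  4|0|1
PS(0,2) f=2→J2  4|0|2
+link4  5|0|2
C(0,1) f=2→J2  5|0|3
+link5  6|0|3
R(3,4) f=1→J1  6|1|3
+link6  7|1|3
+link7  8|1|3
C(6,4) f=2→J2  8|1|4
+link8  9|1|4
R(5,8) f=1→J1  9|2|4
+link9  10|2|4
C(5,7) f=2→J2  10|2|5
R(2,9) f=1→J1  10|3|5
P(3,5) f=1→J1  10|4|5
M = 3(10−1)−2·4−5 = 27−8−5 = 14

M = 14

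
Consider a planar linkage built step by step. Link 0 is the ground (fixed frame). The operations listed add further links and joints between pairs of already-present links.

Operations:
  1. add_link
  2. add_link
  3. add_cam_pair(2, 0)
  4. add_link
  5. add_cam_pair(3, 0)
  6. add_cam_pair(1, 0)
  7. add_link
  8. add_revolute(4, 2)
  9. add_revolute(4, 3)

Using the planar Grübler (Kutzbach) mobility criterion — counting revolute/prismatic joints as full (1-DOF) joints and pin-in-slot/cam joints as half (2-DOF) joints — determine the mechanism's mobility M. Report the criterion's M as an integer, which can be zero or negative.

M = 5

L=1 J1=0 J2=0
add link → L=2 J1=0 J2=0
add link → L=3 J1=0 J2=0
C@2,0 dof=2 J2 → L=3 J1=0 J2=1
add link → L=4 J1=0 J2=1
C@3,0 dof=2 J2 → L=4 J1=0 J2=2
C@1,0 dof=2 J2 → L=4 J1=0 J2=3
add link → L=5 J1=0 J2=3
R@4,2 dof=1 J1 → L=5 J1=1 J2=3
R@4,3 dof=1 J1 → L=5 J1=2 J2=3
M=3(L−1)−2J1−J2=3·4−2·2−3=5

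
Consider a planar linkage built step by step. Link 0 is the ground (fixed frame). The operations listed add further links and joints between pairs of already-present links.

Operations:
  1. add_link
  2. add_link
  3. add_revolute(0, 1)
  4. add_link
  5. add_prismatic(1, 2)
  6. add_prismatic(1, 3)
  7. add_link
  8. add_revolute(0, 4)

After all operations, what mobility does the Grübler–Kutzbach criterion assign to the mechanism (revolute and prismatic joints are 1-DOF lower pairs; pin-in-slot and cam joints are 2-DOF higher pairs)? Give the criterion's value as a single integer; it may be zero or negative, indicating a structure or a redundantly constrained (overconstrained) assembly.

M = 4

(L,J1,J2)=(1,0,0); link0 fixed
link1: (2,0,0)
link2: (3,0,0)
R 0-1 [J1]: (3,1,0)
link3: (4,1,0)
P 1-2 [J1]: (4,2,0)
P 1-3 [J1]: (4,3,0)
link4: (5,3,0)
R 0-4 [J1]: (5,4,0)
Grübler: 3·4 − 2·4 − 0 = 4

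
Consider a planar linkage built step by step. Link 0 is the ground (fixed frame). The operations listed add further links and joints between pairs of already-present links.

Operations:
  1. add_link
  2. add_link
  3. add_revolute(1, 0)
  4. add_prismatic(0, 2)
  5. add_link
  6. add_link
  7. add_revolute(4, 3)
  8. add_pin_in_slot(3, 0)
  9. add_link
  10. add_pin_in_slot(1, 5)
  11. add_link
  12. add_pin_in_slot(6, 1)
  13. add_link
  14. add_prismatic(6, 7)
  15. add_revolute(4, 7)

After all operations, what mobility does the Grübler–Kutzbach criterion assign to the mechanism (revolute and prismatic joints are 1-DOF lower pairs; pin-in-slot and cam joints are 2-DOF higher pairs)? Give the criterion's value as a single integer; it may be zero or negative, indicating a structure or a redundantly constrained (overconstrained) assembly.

M = 8

ground; <1,0,0>
#1 <2,0,0>
#2 <3,0,0>
R:1↔0 J1 <3,1,0>
P:0↔2 J1 <3,2,0>
#3 <4,2,0>
#4 <5,2,0>
R:4↔3 J1 <5,3,0>
PS:3↔0 J2 <5,3,1>
#5 <6,3,1>
PS:1↔5 J2 <6,3,2>
#6 <7,3,2>
PS:6↔1 J2 <7,3,3>
#7 <8,3,3>
P:6↔7 J1 <8,4,3>
R:4↔7 J1 <8,5,3>
3×7 − 2×5 − 1×3 = 8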